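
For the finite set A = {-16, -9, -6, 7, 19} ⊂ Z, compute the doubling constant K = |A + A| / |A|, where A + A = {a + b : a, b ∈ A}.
K = |A + A| / |A| = 15/5 = 3

Enumerate A + A = {a + b : a, b ∈ A}. With |A| = 5, there are |A|^2 = 25 ordered sum pairs; collecting distinct values, A + A = {-32, -25, -22, -18, -15, -12, -9, -2, 1, 3, 10, 13, 14, 26, 38}, so |A + A| = 15. Thus K = 15/5 = 3. For comparison, the minimum possible |A + A| over all 5-element sets is 2·5 − 1 = 9 (so min K = 9/5), attained only by arithmetic progressions.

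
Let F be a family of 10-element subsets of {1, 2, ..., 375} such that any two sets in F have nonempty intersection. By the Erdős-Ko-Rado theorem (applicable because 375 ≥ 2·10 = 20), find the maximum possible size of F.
max |F| = C(374, 9) = 358061238219206324

Erdős-Ko-Rado (1961): when n ≥ 2k, max |F| = C(n−1, k−1). The bound is attained by the star {A : i ∈ A} for any fixed i ∈ [n]. Here C(375−1, 10−1) = C(374, 9) = 358061238219206324.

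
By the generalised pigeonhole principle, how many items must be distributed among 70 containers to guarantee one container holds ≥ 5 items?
n = (5 − 1)·70 + 1 = 281

By the generalised pigeonhole principle, to guarantee some box contains ≥ r objects we need more than (r − 1) · k objects total. Threshold: n = (r − 1) · k + 1. With r = 5 and k = 70: n = 4 · 70 + 1 = 280 + 1 = 281. For n = 280 = 4 · 70, we can put exactly 4 objects in every box, avoiding 5 in any single one — so 281 is tight.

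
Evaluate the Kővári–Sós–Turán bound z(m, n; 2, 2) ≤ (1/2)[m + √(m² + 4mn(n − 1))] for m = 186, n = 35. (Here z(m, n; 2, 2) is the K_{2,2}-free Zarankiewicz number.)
z(186, 35; 2, 2) ≤ (1/2)[186 + √(186² + 4·186·35·34)] = (1/2)[186 + √919956] = 572.5717

Kővári–Sós–Turán: let r_1, ..., r_186 be the row sums and z = Σ r_i the total number of 1s. Each pair of columns can share at most one row with both entries 1 (else a 2×2 all-ones block appears), so Σ_i C(r_i, 2) ≤ C(35, 2) = 595. By convexity Σ_i C(r_i, 2) ≥ 186·C(z/186, 2) = z(z − 186)/(2·186), giving z² − 186z − 186·35·34 ≤ 0 and hence z ≤ (1/2)[186 + √(34596 + 4·221340)] = (1/2)[186 + √919956] ≈ (1/2)(186 + 959.1434) = 572.5717.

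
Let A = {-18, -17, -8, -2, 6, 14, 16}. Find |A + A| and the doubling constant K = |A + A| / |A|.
K = |A + A| / |A| = 25/7

Enumerate A + A = {a + b : a, b ∈ A}. With |A| = 7, there are |A|^2 = 49 ordered sum pairs; collecting distinct values, A + A = {-36, -35, -34, -26, -25, -20, -19, -16, -12, -11, -10, -4, -3, -2, -1, 4, 6, 8, 12, 14, 20, 22, 28, 30, 32}, so |A + A| = 25. Thus K = 25/7. For comparison, the minimum possible |A + A| over all 7-element sets is 2·7 − 1 = 13 (so min K = 13/7), attained only by arithmetic progressions.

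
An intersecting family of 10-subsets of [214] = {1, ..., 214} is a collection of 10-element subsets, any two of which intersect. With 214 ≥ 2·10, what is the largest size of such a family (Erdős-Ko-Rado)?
max |F| = C(213, 9) = 2095343501455490

The Erdős-Ko-Rado theorem states: for n ≥ 2k, an intersecting family of k-subsets of an n-element set has size at most C(n − 1, k − 1), with equality for 'star' families {A ⊆ [n] : |A| = k, i ∈ A} (fix an element i). For n = 214, k = 10: C(213, 9) = 2095343501455490.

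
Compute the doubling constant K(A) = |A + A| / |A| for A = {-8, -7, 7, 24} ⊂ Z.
K = |A + A| / |A| = 10/4 = 5/2

Enumerate A + A = {a + b : a, b ∈ A}. With |A| = 4, there are |A|^2 = 16 ordered sum pairs; collecting distinct values, A + A = {-16, -15, -14, -1, 0, 14, 16, 17, 31, 48}, so |A + A| = 10. Thus K = 10/4 = 5/2. For comparison, the minimum possible |A + A| over all 4-element sets is 2·4 − 1 = 7 (so min K = 7/4), attained only by arithmetic progressions.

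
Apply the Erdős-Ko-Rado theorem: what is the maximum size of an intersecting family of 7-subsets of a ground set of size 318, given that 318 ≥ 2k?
max |F| = C(317, 6) = 1343856764796

Erdős-Ko-Rado (1961): when n ≥ 2k, max |F| = C(n−1, k−1). The bound is attained by the star {A : i ∈ A} for any fixed i ∈ [n]. Here C(318−1, 7−1) = C(317, 6) = 1343856764796.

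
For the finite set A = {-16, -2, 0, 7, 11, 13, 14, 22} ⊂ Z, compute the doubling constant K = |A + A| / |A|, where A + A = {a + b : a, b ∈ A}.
K = |A + A| / |A| = 31/8

Enumerate A + A = {a + b : a, b ∈ A}. With |A| = 8, there are |A|^2 = 64 ordered sum pairs; collecting distinct values, A + A = {-32, -18, -16, -9, -5, -4, -3, -2, 0, 5, 6, 7, 9, 11, 12, 13, 14, 18, 20, 21, 22, 24, 25, 26, 27, 28, 29, 33, 35, 36, 44}, so |A + A| = 31. Thus K = 31/8. For comparison, the minimum possible |A + A| over all 8-element sets is 2·8 − 1 = 15 (so min K = 15/8), attained only by arithmetic progressions.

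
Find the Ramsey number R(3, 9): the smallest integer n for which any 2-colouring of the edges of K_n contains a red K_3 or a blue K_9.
R(3, 9) = 36

Lower bound: an explicit 2-colouring of K_{35} (typically a Paley-type or other structured construction) avoids a red K_3 and a blue K_9, showing R(3, 9) > 35.
Upper bound: the simple Erdős–Szekeres recurrence only gives R(3, 9) ≤ 37; the tight bound R(3, 9) ≤ 36 requires a sharper case analysis (or computer search) of 2-colourings of K_{36}.
Hence R(3, 9) = 36.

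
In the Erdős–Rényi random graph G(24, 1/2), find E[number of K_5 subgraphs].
E[# K_5] = C(24, 5) · (1/2)^C(5, 2) = 42504 / 2^10 = 5313/128 = 41.5078125

For each 5-subset S of vertices (there are C(24, 5) = 42504 such S), let X_S = 1 if S induces a K_5 (all C(5, 2) = 10 edges present). Then P(X_S = 1) = (1/2)^10 = 1/1024. By linearity of expectation, E[# K_5] = C(24, 5) · (1/2)^10 = 42504 / 1024 = 5313/128 = 41.5078125.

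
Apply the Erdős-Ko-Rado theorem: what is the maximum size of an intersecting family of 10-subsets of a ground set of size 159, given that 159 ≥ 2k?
max |F| = C(158, 9) = 134083071186350

The Erdős-Ko-Rado theorem states: for n ≥ 2k, an intersecting family of k-subsets of an n-element set has size at most C(n − 1, k − 1), with equality for 'star' families {A ⊆ [n] : |A| = k, i ∈ A} (fix an element i). For n = 159, k = 10: C(158, 9) = 134083071186350.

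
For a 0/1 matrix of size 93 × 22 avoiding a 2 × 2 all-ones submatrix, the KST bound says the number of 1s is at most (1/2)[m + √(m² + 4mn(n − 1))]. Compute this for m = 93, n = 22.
z(93, 22; 2, 2) ≤ (1/2)[93 + √(93² + 4·93·22·21)] = (1/2)[93 + √180513] = 258.9341

Kővári–Sós–Turán: let r_1, ..., r_93 be the row sums and z = Σ r_i the total number of 1s. Each pair of columns can share at most one row with both entries 1 (else a 2×2 all-ones block appears), so Σ_i C(r_i, 2) ≤ C(22, 2) = 231. By convexity Σ_i C(r_i, 2) ≥ 93·C(z/93, 2) = z(z − 93)/(2·93), giving z² − 93z − 93·22·21 ≤ 0 and hence z ≤ (1/2)[93 + √(8649 + 4·42966)] = (1/2)[93 + √180513] ≈ (1/2)(93 + 424.8682) = 258.9341.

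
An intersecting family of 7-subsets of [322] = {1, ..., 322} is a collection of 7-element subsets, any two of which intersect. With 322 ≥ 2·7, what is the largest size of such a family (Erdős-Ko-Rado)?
max |F| = C(321, 6) = 1449728451424

The Erdős-Ko-Rado theorem states: for n ≥ 2k, an intersecting family of k-subsets of an n-element set has size at most C(n − 1, k − 1), with equality for 'star' families {A ⊆ [n] : |A| = k, i ∈ A} (fix an element i). For n = 322, k = 7: C(321, 6) = 1449728451424.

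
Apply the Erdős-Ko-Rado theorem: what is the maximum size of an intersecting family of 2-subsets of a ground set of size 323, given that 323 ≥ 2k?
max |F| = C(322, 1) = 322

Erdős-Ko-Rado (1961): when n ≥ 2k, max |F| = C(n−1, k−1). The bound is attained by the star {A : i ∈ A} for any fixed i ∈ [n]. Here C(323−1, 2−1) = C(322, 1) = 322.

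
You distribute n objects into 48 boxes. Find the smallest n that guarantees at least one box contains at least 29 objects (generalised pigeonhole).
n = (29 − 1)·48 + 1 = 1345

By the generalised pigeonhole principle, to guarantee some box contains ≥ r objects we need more than (r − 1) · k objects total. Threshold: n = (r − 1) · k + 1. With r = 29 and k = 48: n = 28 · 48 + 1 = 1344 + 1 = 1345. For n = 1344 = 28 · 48, we can put exactly 28 objects in every box, avoiding 29 in any single one — so 1345 is tight.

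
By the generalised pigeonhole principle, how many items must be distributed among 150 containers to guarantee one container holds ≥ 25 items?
n = (25 − 1)·150 + 1 = 3601

By the generalised pigeonhole principle, to guarantee some box contains ≥ r objects we need more than (r − 1) · k objects total. Threshold: n = (r − 1) · k + 1. With r = 25 and k = 150: n = 24 · 150 + 1 = 3600 + 1 = 3601. For n = 3600 = 24 · 150, we can put exactly 24 objects in every box, avoiding 25 in any single one — so 3601 is tight.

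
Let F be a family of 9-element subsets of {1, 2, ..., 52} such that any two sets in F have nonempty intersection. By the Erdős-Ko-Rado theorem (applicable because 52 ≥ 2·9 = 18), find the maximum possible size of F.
max |F| = C(51, 8) = 636763050

The Erdős-Ko-Rado theorem states: for n ≥ 2k, an intersecting family of k-subsets of an n-element set has size at most C(n − 1, k − 1), with equality for 'star' families {A ⊆ [n] : |A| = k, i ∈ A} (fix an element i). For n = 52, k = 9: C(51, 8) = 636763050.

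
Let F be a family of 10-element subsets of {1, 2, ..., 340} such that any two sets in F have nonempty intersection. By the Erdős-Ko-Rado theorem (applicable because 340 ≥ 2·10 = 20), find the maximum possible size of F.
max |F| = C(339, 9) = 146394286959141442

The Erdős-Ko-Rado theorem states: for n ≥ 2k, an intersecting family of k-subsets of an n-element set has size at most C(n − 1, k − 1), with equality for 'star' families {A ⊆ [n] : |A| = k, i ∈ A} (fix an element i). For n = 340, k = 10: C(339, 9) = 146394286959141442.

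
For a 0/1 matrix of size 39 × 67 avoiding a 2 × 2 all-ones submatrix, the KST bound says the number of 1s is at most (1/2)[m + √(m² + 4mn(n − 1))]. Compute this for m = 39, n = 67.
z(39, 67; 2, 2) ≤ (1/2)[39 + √(39² + 4·39·67·66)] = (1/2)[39 + √691353] = 435.2382

Kővári–Sós–Turán: let r_1, ..., r_39 be the row sums and z = Σ r_i the total number of 1s. Each pair of columns can share at most one row with both entries 1 (else a 2×2 all-ones block appears), so Σ_i C(r_i, 2) ≤ C(67, 2) = 2211. By convexity Σ_i C(r_i, 2) ≥ 39·C(z/39, 2) = z(z − 39)/(2·39), giving z² − 39z − 39·67·66 ≤ 0 and hence z ≤ (1/2)[39 + √(1521 + 4·172458)] = (1/2)[39 + √691353] ≈ (1/2)(39 + 831.4764) = 435.2382.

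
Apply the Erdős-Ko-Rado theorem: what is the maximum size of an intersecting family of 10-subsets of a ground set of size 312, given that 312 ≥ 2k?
max |F| = C(311, 9) = 66733530156060130

The Erdős-Ko-Rado theorem states: for n ≥ 2k, an intersecting family of k-subsets of an n-element set has size at most C(n − 1, k − 1), with equality for 'star' families {A ⊆ [n] : |A| = k, i ∈ A} (fix an element i). For n = 312, k = 10: C(311, 9) = 66733530156060130.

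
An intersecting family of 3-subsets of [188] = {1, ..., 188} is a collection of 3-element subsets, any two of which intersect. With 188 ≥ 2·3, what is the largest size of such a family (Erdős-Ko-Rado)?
max |F| = C(187, 2) = 17391

The Erdős-Ko-Rado theorem states: for n ≥ 2k, an intersecting family of k-subsets of an n-element set has size at most C(n − 1, k − 1), with equality for 'star' families {A ⊆ [n] : |A| = k, i ∈ A} (fix an element i). For n = 188, k = 3: C(187, 2) = 17391.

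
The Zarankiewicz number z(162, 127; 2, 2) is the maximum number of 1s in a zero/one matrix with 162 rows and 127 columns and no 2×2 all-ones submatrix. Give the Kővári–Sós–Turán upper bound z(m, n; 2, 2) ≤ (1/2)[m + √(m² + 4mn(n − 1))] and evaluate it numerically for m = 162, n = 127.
z(162, 127; 2, 2) ≤ (1/2)[162 + √(162² + 4·162·127·126)] = (1/2)[162 + √10395540] = 1693.1058

Kővári–Sós–Turán: let r_1, ..., r_162 be the row sums and z = Σ r_i the total number of 1s. Each pair of columns can share at most one row with both entries 1 (else a 2×2 all-ones block appears), so Σ_i C(r_i, 2) ≤ C(127, 2) = 8001. By convexity Σ_i C(r_i, 2) ≥ 162·C(z/162, 2) = z(z − 162)/(2·162), giving z² − 162z − 162·127·126 ≤ 0 and hence z ≤ (1/2)[162 + √(26244 + 4·2592324)] = (1/2)[162 + √10395540] ≈ (1/2)(162 + 3224.2115) = 1693.1058.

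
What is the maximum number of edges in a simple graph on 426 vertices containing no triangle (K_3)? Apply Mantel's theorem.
ex(426, K_3) = ⌊426^2/4⌋ = 45369

Mantel (1907): a triangle-free graph on n vertices has at most ⌊n^2/4⌋ edges, with equality for the complete bipartite graph K_{⌊n/2⌋, ⌈n/2⌉}. For n = 426: ⌊426^2/4⌋ = ⌊181476/4⌋ = 45369. The extremal graph is K_{213, 213}, which has 213·213 = 45369 edges.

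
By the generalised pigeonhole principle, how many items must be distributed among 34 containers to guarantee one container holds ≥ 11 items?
n = (11 − 1)·34 + 1 = 341

By the generalised pigeonhole principle, to guarantee some box contains ≥ r objects we need more than (r − 1) · k objects total. Threshold: n = (r − 1) · k + 1. With r = 11 and k = 34: n = 10 · 34 + 1 = 340 + 1 = 341. For n = 340 = 10 · 34, we can put exactly 10 objects in every box, avoiding 11 in any single one — so 341 is tight.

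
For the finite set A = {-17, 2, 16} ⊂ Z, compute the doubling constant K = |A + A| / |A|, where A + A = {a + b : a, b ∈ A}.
K = |A + A| / |A| = 6/3 = 2

Enumerate A + A = {a + b : a, b ∈ A}. With |A| = 3, there are |A|^2 = 9 ordered sum pairs; collecting distinct values, A + A = {-34, -15, -1, 4, 18, 32}, so |A + A| = 6. Thus K = 6/3 = 2. For comparison, the minimum possible |A + A| over all 3-element sets is 2·3 − 1 = 5 (so min K = 5/3), attained only by arithmetic progressions.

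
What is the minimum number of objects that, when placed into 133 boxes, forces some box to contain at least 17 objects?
n = (17 − 1)·133 + 1 = 2129

By the generalised pigeonhole principle, to guarantee some box contains ≥ r objects we need more than (r − 1) · k objects total. Threshold: n = (r − 1) · k + 1. With r = 17 and k = 133: n = 16 · 133 + 1 = 2128 + 1 = 2129. For n = 2128 = 16 · 133, we can put exactly 16 objects in every box, avoiding 17 in any single one — so 2129 is tight.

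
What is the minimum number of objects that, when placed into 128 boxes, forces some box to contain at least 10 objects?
n = (10 − 1)·128 + 1 = 1153

By the generalised pigeonhole principle, to guarantee some box contains ≥ r objects we need more than (r − 1) · k objects total. Threshold: n = (r − 1) · k + 1. With r = 10 and k = 128: n = 9 · 128 + 1 = 1152 + 1 = 1153. For n = 1152 = 9 · 128, we can put exactly 9 objects in every box, avoiding 10 in any single one — so 1153 is tight.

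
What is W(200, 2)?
W(200, 2) = 200 + 1 = 201

A 2-term AP is any pair of integers, so a monochromatic 2-AP exists iff some colour is used at least twice. With 200 colours, the colouring i ↦ i on {1, ..., 200} uses each colour once, avoiding any monochromatic pair, so W(200, 2) > 200. For {1, ..., 201}, pigeonhole forces two integers of the same colour, which form a monochromatic 2-AP. Hence W(200, 2) = 201.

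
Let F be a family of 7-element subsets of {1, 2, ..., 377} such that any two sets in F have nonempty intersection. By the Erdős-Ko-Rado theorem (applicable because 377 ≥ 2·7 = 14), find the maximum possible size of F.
max |F| = C(376, 6) = 3770369379700

Erdős-Ko-Rado (1961): when n ≥ 2k, max |F| = C(n−1, k−1). The bound is attained by the star {A : i ∈ A} for any fixed i ∈ [n]. Here C(377−1, 7−1) = C(376, 6) = 3770369379700.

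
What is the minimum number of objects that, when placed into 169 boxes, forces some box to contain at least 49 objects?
n = (49 − 1)·169 + 1 = 8113

By the generalised pigeonhole principle, to guarantee some box contains ≥ r objects we need more than (r − 1) · k objects total. Threshold: n = (r − 1) · k + 1. With r = 49 and k = 169: n = 48 · 169 + 1 = 8112 + 1 = 8113. For n = 8112 = 48 · 169, we can put exactly 48 objects in every box, avoiding 49 in any single one — so 8113 is tight.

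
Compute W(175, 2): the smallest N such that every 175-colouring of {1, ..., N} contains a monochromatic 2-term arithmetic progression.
W(175, 2) = 175 + 1 = 176

A 2-term AP is any pair of integers, so a monochromatic 2-AP exists iff some colour is used at least twice. With 175 colours, the colouring i ↦ i on {1, ..., 175} uses each colour once, avoiding any monochromatic pair, so W(175, 2) > 175. For {1, ..., 176}, pigeonhole forces two integers of the same colour, which form a monochromatic 2-AP. Hence W(175, 2) = 176.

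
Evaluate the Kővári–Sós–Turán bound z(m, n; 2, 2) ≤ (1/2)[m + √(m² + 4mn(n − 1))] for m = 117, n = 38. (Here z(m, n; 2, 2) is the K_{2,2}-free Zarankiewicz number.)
z(117, 38; 2, 2) ≤ (1/2)[117 + √(117² + 4·117·38·37)] = (1/2)[117 + √671697] = 468.2856

Kővári–Sós–Turán: let r_1, ..., r_117 be the row sums and z = Σ r_i the total number of 1s. Each pair of columns can share at most one row with both entries 1 (else a 2×2 all-ones block appears), so Σ_i C(r_i, 2) ≤ C(38, 2) = 703. By convexity Σ_i C(r_i, 2) ≥ 117·C(z/117, 2) = z(z − 117)/(2·117), giving z² − 117z − 117·38·37 ≤ 0 and hence z ≤ (1/2)[117 + √(13689 + 4·164502)] = (1/2)[117 + √671697] ≈ (1/2)(117 + 819.5712) = 468.2856.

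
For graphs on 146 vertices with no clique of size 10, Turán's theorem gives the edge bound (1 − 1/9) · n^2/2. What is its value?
Turán density bound = (8/9) · 146^2/2 = 85264/9 ≈ 9473.7778

Turán's theorem: ex(n, K_{r+1}) is achieved by the complete r-partite Turán graph T(n, r) with parts as balanced as possible, and is at most (1 − 1/r) · n^2/2. For r = 9, n = 146: the density bound is (8/9) · 21316/2 = 85264/9 ≈ 9473.7778. The integer-valued extremum is e(T(146, 9)) = 9473, which is strictly less than the density bound 85264/9 since 9 ∤ 146 (the parts of T(146, 9) cannot all be equal).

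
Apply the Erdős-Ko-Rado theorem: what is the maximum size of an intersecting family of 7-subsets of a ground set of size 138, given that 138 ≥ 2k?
max |F| = C(137, 6) = 8218472724

Erdős-Ko-Rado (1961): when n ≥ 2k, max |F| = C(n−1, k−1). The bound is attained by the star {A : i ∈ A} for any fixed i ∈ [n]. Here C(138−1, 7−1) = C(137, 6) = 8218472724.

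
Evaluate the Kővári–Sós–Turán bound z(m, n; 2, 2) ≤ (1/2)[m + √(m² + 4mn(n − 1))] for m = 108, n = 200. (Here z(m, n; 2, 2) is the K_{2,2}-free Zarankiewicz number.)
z(108, 200; 2, 2) ≤ (1/2)[108 + √(108² + 4·108·200·199)] = (1/2)[108 + √17205264] = 2127.9614

Kővári–Sós–Turán: let r_1, ..., r_108 be the row sums and z = Σ r_i the total number of 1s. Each pair of columns can share at most one row with both entries 1 (else a 2×2 all-ones block appears), so Σ_i C(r_i, 2) ≤ C(200, 2) = 19900. By convexity Σ_i C(r_i, 2) ≥ 108·C(z/108, 2) = z(z − 108)/(2·108), giving z² − 108z − 108·200·199 ≤ 0 and hence z ≤ (1/2)[108 + √(11664 + 4·4298400)] = (1/2)[108 + √17205264] ≈ (1/2)(108 + 4147.9229) = 2127.9614.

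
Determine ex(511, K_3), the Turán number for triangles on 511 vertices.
ex(511, K_3) = ⌊511^2/4⌋ = 65280

Mantel (1907): a triangle-free graph on n vertices has at most ⌊n^2/4⌋ edges, with equality for the complete bipartite graph K_{⌊n/2⌋, ⌈n/2⌉}. For n = 511: ⌊511^2/4⌋ = ⌊261121/4⌋ = 65280. The extremal graph is K_{255, 256}, which has 255·256 = 65280 edges.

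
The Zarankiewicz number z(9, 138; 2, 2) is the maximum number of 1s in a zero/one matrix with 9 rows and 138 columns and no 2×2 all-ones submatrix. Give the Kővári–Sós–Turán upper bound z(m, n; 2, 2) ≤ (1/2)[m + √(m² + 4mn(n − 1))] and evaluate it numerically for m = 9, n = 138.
z(9, 138; 2, 2) ≤ (1/2)[9 + √(9² + 4·9·138·137)] = (1/2)[9 + √680697] = 417.0218

Kővári–Sós–Turán: let r_1, ..., r_9 be the row sums and z = Σ r_i the total number of 1s. Each pair of columns can share at most one row with both entries 1 (else a 2×2 all-ones block appears), so Σ_i C(r_i, 2) ≤ C(138, 2) = 9453. By convexity Σ_i C(r_i, 2) ≥ 9·C(z/9, 2) = z(z − 9)/(2·9), giving z² − 9z − 9·138·137 ≤ 0 and hence z ≤ (1/2)[9 + √(81 + 4·170154)] = (1/2)[9 + √680697] ≈ (1/2)(9 + 825.0436) = 417.0218.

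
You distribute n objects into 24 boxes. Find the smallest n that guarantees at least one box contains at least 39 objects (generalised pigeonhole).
n = (39 − 1)·24 + 1 = 913

By the generalised pigeonhole principle, to guarantee some box contains ≥ r objects we need more than (r − 1) · k objects total. Threshold: n = (r − 1) · k + 1. With r = 39 and k = 24: n = 38 · 24 + 1 = 912 + 1 = 913. For n = 912 = 38 · 24, we can put exactly 38 objects in every box, avoiding 39 in any single one — so 913 is tight.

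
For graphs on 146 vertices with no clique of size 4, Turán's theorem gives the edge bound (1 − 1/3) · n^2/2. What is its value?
Turán density bound = (2/3) · 146^2/2 = 21316/3 ≈ 7105.3333

Turán's theorem: ex(n, K_{r+1}) is achieved by the complete r-partite Turán graph T(n, r) with parts as balanced as possible, and is at most (1 − 1/r) · n^2/2. For r = 3, n = 146: the density bound is (2/3) · 21316/2 = 21316/3 ≈ 7105.3333. The integer-valued extremum is e(T(146, 3)) = 7105, which is strictly less than the density bound 21316/3 since 3 ∤ 146 (the parts of T(146, 3) cannot all be equal).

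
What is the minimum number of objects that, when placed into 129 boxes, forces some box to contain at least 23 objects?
n = (23 − 1)·129 + 1 = 2839

By the generalised pigeonhole principle, to guarantee some box contains ≥ r objects we need more than (r − 1) · k objects total. Threshold: n = (r − 1) · k + 1. With r = 23 and k = 129: n = 22 · 129 + 1 = 2838 + 1 = 2839. For n = 2838 = 22 · 129, we can put exactly 22 objects in every box, avoiding 23 in any single one — so 2839 is tight.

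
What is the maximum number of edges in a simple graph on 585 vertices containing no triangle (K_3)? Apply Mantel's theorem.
ex(585, K_3) = ⌊585^2/4⌋ = 85556

Mantel (1907): a triangle-free graph on n vertices has at most ⌊n^2/4⌋ edges, with equality for the complete bipartite graph K_{⌊n/2⌋, ⌈n/2⌉}. For n = 585: ⌊585^2/4⌋ = ⌊342225/4⌋ = 85556. The extremal graph is K_{292, 293}, which has 292·293 = 85556 edges.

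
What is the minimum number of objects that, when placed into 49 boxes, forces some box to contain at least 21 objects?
n = (21 − 1)·49 + 1 = 981

By the generalised pigeonhole principle, to guarantee some box contains ≥ r objects we need more than (r − 1) · k objects total. Threshold: n = (r − 1) · k + 1. With r = 21 and k = 49: n = 20 · 49 + 1 = 980 + 1 = 981. For n = 980 = 20 · 49, we can put exactly 20 objects in every box, avoiding 21 in any single one — so 981 is tight.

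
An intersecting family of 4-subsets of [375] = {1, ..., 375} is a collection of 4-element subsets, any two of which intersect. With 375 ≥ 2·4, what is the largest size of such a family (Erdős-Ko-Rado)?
max |F| = C(374, 3) = 8649124

The Erdős-Ko-Rado theorem states: for n ≥ 2k, an intersecting family of k-subsets of an n-element set has size at most C(n − 1, k − 1), with equality for 'star' families {A ⊆ [n] : |A| = k, i ∈ A} (fix an element i). For n = 375, k = 4: C(374, 3) = 8649124.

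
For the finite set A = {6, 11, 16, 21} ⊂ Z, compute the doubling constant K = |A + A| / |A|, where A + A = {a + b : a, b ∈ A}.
K = |A + A| / |A| = 7/4

Enumerate A + A = {a + b : a, b ∈ A}. With |A| = 4, there are |A|^2 = 16 ordered sum pairs; collecting distinct values, A + A = {12, 17, 22, 27, 32, 37, 42}, so |A + A| = 7. Thus K = 7/4. Here |A + A| = 2|A| − 1 = 7, the minimum possible — so K = 7/4 is minimal, which holds iff A is an arithmetic progression.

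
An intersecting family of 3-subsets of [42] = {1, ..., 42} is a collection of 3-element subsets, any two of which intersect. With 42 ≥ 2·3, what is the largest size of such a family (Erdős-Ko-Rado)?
max |F| = C(41, 2) = 820

The Erdős-Ko-Rado theorem states: for n ≥ 2k, an intersecting family of k-subsets of an n-element set has size at most C(n − 1, k − 1), with equality for 'star' families {A ⊆ [n] : |A| = k, i ∈ A} (fix an element i). For n = 42, k = 3: C(41, 2) = 820.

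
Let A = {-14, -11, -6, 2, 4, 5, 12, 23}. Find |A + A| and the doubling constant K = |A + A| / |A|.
K = |A + A| / |A| = 30/8 = 15/4

Enumerate A + A = {a + b : a, b ∈ A}. With |A| = 8, there are |A|^2 = 64 ordered sum pairs; collecting distinct values, A + A = {-28, -25, -22, -20, -17, -12, -10, -9, -7, -6, -4, -2, -1, 1, 4, 6, 7, 8, 9, 10, 12, 14, 16, 17, 24, 25, 27, 28, 35, 46}, so |A + A| = 30. Thus K = 30/8 = 15/4. For comparison, the minimum possible |A + A| over all 8-element sets is 2·8 − 1 = 15 (so min K = 15/8), attained only by arithmetic progressions.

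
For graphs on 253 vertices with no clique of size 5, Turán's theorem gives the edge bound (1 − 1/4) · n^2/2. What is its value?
Turán density bound = (3/4) · 253^2/2 = 192027/8 ≈ 24003.375

Turán's theorem: ex(n, K_{r+1}) is achieved by the complete r-partite Turán graph T(n, r) with parts as balanced as possible, and is at most (1 − 1/r) · n^2/2. For r = 4, n = 253: the density bound is (3/4) · 64009/2 = 192027/8 ≈ 24003.375. The integer-valued extremum is e(T(253, 4)) = 24003, which is strictly less than the density bound 192027/8 since 4 ∤ 253 (the parts of T(253, 4) cannot all be equal).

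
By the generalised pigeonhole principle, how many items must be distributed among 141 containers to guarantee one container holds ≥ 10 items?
n = (10 − 1)·141 + 1 = 1270

By the generalised pigeonhole principle, to guarantee some box contains ≥ r objects we need more than (r − 1) · k objects total. Threshold: n = (r − 1) · k + 1. With r = 10 and k = 141: n = 9 · 141 + 1 = 1269 + 1 = 1270. For n = 1269 = 9 · 141, we can put exactly 9 objects in every box, avoiding 10 in any single one — so 1270 is tight.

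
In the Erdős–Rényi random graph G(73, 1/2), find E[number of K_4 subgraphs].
E[# K_4] = C(73, 4) · (1/2)^C(4, 2) = 1088430 / 2^6 = 544215/32 = 17006.71875

For each 4-subset S of vertices (there are C(73, 4) = 1088430 such S), let X_S = 1 if S induces a K_4 (all C(4, 2) = 6 edges present). Then P(X_S = 1) = (1/2)^6 = 1/64. By linearity of expectation, E[# K_4] = C(73, 4) · (1/2)^6 = 1088430 / 64 = 544215/32 = 17006.71875.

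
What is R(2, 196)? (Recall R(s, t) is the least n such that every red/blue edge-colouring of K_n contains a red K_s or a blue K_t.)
R(2, 196) = 196

R(2, k) = k for all k ≥ 2: in a 2-colouring of K_k, either some edge is red (a red K_2) or all edges are blue (a blue K_k). And K_{195} coloured all-blue has no blue K_196, so R(2, 196) > 195. Hence R(2, 196) = 196.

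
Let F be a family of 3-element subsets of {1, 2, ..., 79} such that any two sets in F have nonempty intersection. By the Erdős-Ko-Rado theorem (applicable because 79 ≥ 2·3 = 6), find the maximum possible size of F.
max |F| = C(78, 2) = 3003

Erdős-Ko-Rado (1961): when n ≥ 2k, max |F| = C(n−1, k−1). The bound is attained by the star {A : i ∈ A} for any fixed i ∈ [n]. Here C(79−1, 3−1) = C(78, 2) = 3003.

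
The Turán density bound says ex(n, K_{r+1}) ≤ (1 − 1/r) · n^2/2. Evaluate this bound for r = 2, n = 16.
Turán density bound = (1/2) · 16^2/2 = 64

Turán's theorem: ex(n, K_{r+1}) is achieved by the complete r-partite Turán graph T(n, r) with parts as balanced as possible, and is at most (1 − 1/r) · n^2/2. For r = 2, n = 16: the density bound is (1/2) · 256/2 = 64. Since 2 ∣ 16, the Turán graph T(16, 2) has parts of equal size 8, and its edge count e(T(16, 2)) = 64 attains the density bound exactly.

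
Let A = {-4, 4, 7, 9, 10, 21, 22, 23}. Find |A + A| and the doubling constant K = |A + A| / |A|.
K = |A + A| / |A| = 28/8 = 7/2

Enumerate A + A = {a + b : a, b ∈ A}. With |A| = 8, there are |A|^2 = 64 ordered sum pairs; collecting distinct values, A + A = {-8, 0, 3, 5, 6, 8, 11, 13, 14, 16, 17, 18, 19, 20, 25, 26, 27, 28, 29, 30, 31, 32, 33, 42, 43, 44, 45, 46}, so |A + A| = 28. Thus K = 28/8 = 7/2. For comparison, the minimum possible |A + A| over all 8-element sets is 2·8 − 1 = 15 (so min K = 15/8), attained only by arithmetic progressions.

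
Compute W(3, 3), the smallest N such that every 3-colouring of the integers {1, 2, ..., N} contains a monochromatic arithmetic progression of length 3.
W(3, 3) = 27

W(3, 3) = 27. The lower bound W(3, 3) > 26 comes from an explicit good 3-colouring of [1, 26]; the upper bound W(3, 3) ≤ 27 was verified by exhaustive search over 3-colourings of [1, 27].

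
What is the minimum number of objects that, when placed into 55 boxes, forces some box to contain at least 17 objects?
n = (17 − 1)·55 + 1 = 881

By the generalised pigeonhole principle, to guarantee some box contains ≥ r objects we need more than (r − 1) · k objects total. Threshold: n = (r − 1) · k + 1. With r = 17 and k = 55: n = 16 · 55 + 1 = 880 + 1 = 881. For n = 880 = 16 · 55, we can put exactly 16 objects in every box, avoiding 17 in any single one — so 881 is tight.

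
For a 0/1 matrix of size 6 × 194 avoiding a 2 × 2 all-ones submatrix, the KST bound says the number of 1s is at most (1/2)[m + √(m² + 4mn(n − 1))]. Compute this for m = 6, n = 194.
z(6, 194; 2, 2) ≤ (1/2)[6 + √(6² + 4·6·194·193)] = (1/2)[6 + √898644] = 476.9842

Kővári–Sós–Turán: let r_1, ..., r_6 be the row sums and z = Σ r_i the total number of 1s. Each pair of columns can share at most one row with both entries 1 (else a 2×2 all-ones block appears), so Σ_i C(r_i, 2) ≤ C(194, 2) = 18721. By convexity Σ_i C(r_i, 2) ≥ 6·C(z/6, 2) = z(z − 6)/(2·6), giving z² − 6z − 6·194·193 ≤ 0 and hence z ≤ (1/2)[6 + √(36 + 4·224652)] = (1/2)[6 + √898644] ≈ (1/2)(6 + 947.9684) = 476.9842.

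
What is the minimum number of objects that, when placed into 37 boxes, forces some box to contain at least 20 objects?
n = (20 − 1)·37 + 1 = 704

By the generalised pigeonhole principle, to guarantee some box contains ≥ r objects we need more than (r − 1) · k objects total. Threshold: n = (r − 1) · k + 1. With r = 20 and k = 37: n = 19 · 37 + 1 = 703 + 1 = 704. For n = 703 = 19 · 37, we can put exactly 19 objects in every box, avoiding 20 in any single one — so 704 is tight.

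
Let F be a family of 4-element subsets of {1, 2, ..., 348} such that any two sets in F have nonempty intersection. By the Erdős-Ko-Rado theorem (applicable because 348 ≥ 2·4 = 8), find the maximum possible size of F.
max |F| = C(347, 3) = 6903565

The Erdős-Ko-Rado theorem states: for n ≥ 2k, an intersecting family of k-subsets of an n-element set has size at most C(n − 1, k − 1), with equality for 'star' families {A ⊆ [n] : |A| = k, i ∈ A} (fix an element i). For n = 348, k = 4: C(347, 3) = 6903565.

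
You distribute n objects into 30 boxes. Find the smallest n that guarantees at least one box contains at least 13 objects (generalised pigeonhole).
n = (13 − 1)·30 + 1 = 361

By the generalised pigeonhole principle, to guarantee some box contains ≥ r objects we need more than (r − 1) · k objects total. Threshold: n = (r − 1) · k + 1. With r = 13 and k = 30: n = 12 · 30 + 1 = 360 + 1 = 361. For n = 360 = 12 · 30, we can put exactly 12 objects in every box, avoiding 13 in any single one — so 361 is tight.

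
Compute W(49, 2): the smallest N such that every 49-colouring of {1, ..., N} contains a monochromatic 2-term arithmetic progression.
W(49, 2) = 49 + 1 = 50

A 2-term AP is any pair of integers, so a monochromatic 2-AP exists iff some colour is used at least twice. With 49 colours, the colouring i ↦ i on {1, ..., 49} uses each colour once, avoiding any monochromatic pair, so W(49, 2) > 49. For {1, ..., 50}, pigeonhole forces two integers of the same colour, which form a monochromatic 2-AP. Hence W(49, 2) = 50.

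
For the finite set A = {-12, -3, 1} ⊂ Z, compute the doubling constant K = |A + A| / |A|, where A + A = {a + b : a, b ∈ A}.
K = |A + A| / |A| = 6/3 = 2

Enumerate A + A = {a + b : a, b ∈ A}. With |A| = 3, there are |A|^2 = 9 ordered sum pairs; collecting distinct values, A + A = {-24, -15, -11, -6, -2, 2}, so |A + A| = 6. Thus K = 6/3 = 2. For comparison, the minimum possible |A + A| over all 3-element sets is 2·3 − 1 = 5 (so min K = 5/3), attained only by arithmetic progressions.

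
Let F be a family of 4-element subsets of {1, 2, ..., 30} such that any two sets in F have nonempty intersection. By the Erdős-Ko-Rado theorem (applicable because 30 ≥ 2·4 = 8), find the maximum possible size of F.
max |F| = C(29, 3) = 3654

Erdős-Ko-Rado (1961): when n ≥ 2k, max |F| = C(n−1, k−1). The bound is attained by the star {A : i ∈ A} for any fixed i ∈ [n]. Here C(30−1, 4−1) = C(29, 3) = 3654.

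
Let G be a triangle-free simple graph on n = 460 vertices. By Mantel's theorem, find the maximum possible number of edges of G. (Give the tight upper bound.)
ex(460, K_3) = ⌊460^2/4⌋ = 52900

Mantel (1907): a triangle-free graph on n vertices has at most ⌊n^2/4⌋ edges, with equality for the complete bipartite graph K_{⌊n/2⌋, ⌈n/2⌉}. For n = 460: ⌊460^2/4⌋ = ⌊211600/4⌋ = 52900. The extremal graph is K_{230, 230}, which has 230·230 = 52900 edges.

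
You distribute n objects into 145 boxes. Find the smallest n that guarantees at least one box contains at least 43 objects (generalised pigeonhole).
n = (43 − 1)·145 + 1 = 6091

By the generalised pigeonhole principle, to guarantee some box contains ≥ r objects we need more than (r − 1) · k objects total. Threshold: n = (r − 1) · k + 1. With r = 43 and k = 145: n = 42 · 145 + 1 = 6090 + 1 = 6091. For n = 6090 = 42 · 145, we can put exactly 42 objects in every box, avoiding 43 in any single one — so 6091 is tight.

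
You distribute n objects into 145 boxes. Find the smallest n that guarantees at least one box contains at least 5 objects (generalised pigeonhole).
n = (5 − 1)·145 + 1 = 581

By the generalised pigeonhole principle, to guarantee some box contains ≥ r objects we need more than (r − 1) · k objects total. Threshold: n = (r − 1) · k + 1. With r = 5 and k = 145: n = 4 · 145 + 1 = 580 + 1 = 581. For n = 580 = 4 · 145, we can put exactly 4 objects in every box, avoiding 5 in any single one — so 581 is tight.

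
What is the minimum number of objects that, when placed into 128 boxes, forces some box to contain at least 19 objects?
n = (19 − 1)·128 + 1 = 2305

By the generalised pigeonhole principle, to guarantee some box contains ≥ r objects we need more than (r − 1) · k objects total. Threshold: n = (r − 1) · k + 1. With r = 19 and k = 128: n = 18 · 128 + 1 = 2304 + 1 = 2305. For n = 2304 = 18 · 128, we can put exactly 18 objects in every box, avoiding 19 in any single one — so 2305 is tight.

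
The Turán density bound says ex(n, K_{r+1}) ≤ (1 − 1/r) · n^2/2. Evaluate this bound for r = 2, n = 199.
Turán density bound = (1/2) · 199^2/2 = 39601/4 ≈ 9900.25

Turán's theorem: ex(n, K_{r+1}) is achieved by the complete r-partite Turán graph T(n, r) with parts as balanced as possible, and is at most (1 − 1/r) · n^2/2. For r = 2, n = 199: the density bound is (1/2) · 39601/2 = 39601/4 ≈ 9900.25. The integer-valued extremum is e(T(199, 2)) = 9900, which is strictly less than the density bound 39601/4 since 2 ∤ 199 (the parts of T(199, 2) cannot all be equal).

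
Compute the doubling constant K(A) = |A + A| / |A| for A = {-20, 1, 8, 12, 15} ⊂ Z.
K = |A + A| / |A| = 14/5

Enumerate A + A = {a + b : a, b ∈ A}. With |A| = 5, there are |A|^2 = 25 ordered sum pairs; collecting distinct values, A + A = {-40, -19, -12, -8, -5, 2, 9, 13, 16, 20, 23, 24, 27, 30}, so |A + A| = 14. Thus K = 14/5. For comparison, the minimum possible |A + A| over all 5-element sets is 2·5 − 1 = 9 (so min K = 9/5), attained only by arithmetic progressions.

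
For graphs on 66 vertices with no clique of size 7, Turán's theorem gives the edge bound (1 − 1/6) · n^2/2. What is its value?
Turán density bound = (5/6) · 66^2/2 = 1815

Turán's theorem: ex(n, K_{r+1}) is achieved by the complete r-partite Turán graph T(n, r) with parts as balanced as possible, and is at most (1 − 1/r) · n^2/2. For r = 6, n = 66: the density bound is (5/6) · 4356/2 = 1815. Since 6 ∣ 66, the Turán graph T(66, 6) has parts of equal size 11, and its edge count e(T(66, 6)) = 1815 attains the density bound exactly.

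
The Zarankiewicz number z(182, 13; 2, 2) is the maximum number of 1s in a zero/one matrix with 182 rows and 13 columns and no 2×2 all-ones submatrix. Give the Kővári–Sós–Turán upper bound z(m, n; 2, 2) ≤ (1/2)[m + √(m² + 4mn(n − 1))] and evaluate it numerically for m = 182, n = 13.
z(182, 13; 2, 2) ≤ (1/2)[182 + √(182² + 4·182·13·12)] = (1/2)[182 + √146692] = 282.502

Kővári–Sós–Turán: let r_1, ..., r_182 be the row sums and z = Σ r_i the total number of 1s. Each pair of columns can share at most one row with both entries 1 (else a 2×2 all-ones block appears), so Σ_i C(r_i, 2) ≤ C(13, 2) = 78. By convexity Σ_i C(r_i, 2) ≥ 182·C(z/182, 2) = z(z − 182)/(2·182), giving z² − 182z − 182·13·12 ≤ 0 and hence z ≤ (1/2)[182 + √(33124 + 4·28392)] = (1/2)[182 + √146692] ≈ (1/2)(182 + 383.0039) = 282.502.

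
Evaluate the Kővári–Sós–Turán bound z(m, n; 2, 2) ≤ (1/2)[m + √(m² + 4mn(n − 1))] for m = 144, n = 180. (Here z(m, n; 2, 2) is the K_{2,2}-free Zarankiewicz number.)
z(144, 180; 2, 2) ≤ (1/2)[144 + √(144² + 4·144·180·179)] = (1/2)[144 + √18579456] = 2227.1947

Kővári–Sós–Turán: let r_1, ..., r_144 be the row sums and z = Σ r_i the total number of 1s. Each pair of columns can share at most one row with both entries 1 (else a 2×2 all-ones block appears), so Σ_i C(r_i, 2) ≤ C(180, 2) = 16110. By convexity Σ_i C(r_i, 2) ≥ 144·C(z/144, 2) = z(z − 144)/(2·144), giving z² − 144z − 144·180·179 ≤ 0 and hence z ≤ (1/2)[144 + √(20736 + 4·4639680)] = (1/2)[144 + √18579456] ≈ (1/2)(144 + 4310.3893) = 2227.1947.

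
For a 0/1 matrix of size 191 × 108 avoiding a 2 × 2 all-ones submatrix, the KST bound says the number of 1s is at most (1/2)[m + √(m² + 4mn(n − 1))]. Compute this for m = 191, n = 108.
z(191, 108; 2, 2) ≤ (1/2)[191 + √(191² + 4·191·108·107)] = (1/2)[191 + √8865265] = 1584.2297

Kővári–Sós–Turán: let r_1, ..., r_191 be the row sums and z = Σ r_i the total number of 1s. Each pair of columns can share at most one row with both entries 1 (else a 2×2 all-ones block appears), so Σ_i C(r_i, 2) ≤ C(108, 2) = 5778. By convexity Σ_i C(r_i, 2) ≥ 191·C(z/191, 2) = z(z − 191)/(2·191), giving z² − 191z − 191·108·107 ≤ 0 and hence z ≤ (1/2)[191 + √(36481 + 4·2207196)] = (1/2)[191 + √8865265] ≈ (1/2)(191 + 2977.4595) = 1584.2297.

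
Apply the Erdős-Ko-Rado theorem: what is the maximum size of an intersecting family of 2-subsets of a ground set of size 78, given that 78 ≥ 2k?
max |F| = C(77, 1) = 77

Erdős-Ko-Rado (1961): when n ≥ 2k, max |F| = C(n−1, k−1). The bound is attained by the star {A : i ∈ A} for any fixed i ∈ [n]. Here C(78−1, 2−1) = C(77, 1) = 77.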